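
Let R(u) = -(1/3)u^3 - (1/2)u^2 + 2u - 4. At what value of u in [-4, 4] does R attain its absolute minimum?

Differentiating, R'(u) = -u^2 - u + 2; which vanishes at u = -2 and u = 1.
Compare values at every candidate in [-4, 4]: R(-4) = 4/3; R(-2) = -22/3; R(1) = -17/6; R(4) = -76/3.
Hence the absolute minimum is -76/3 at u = 4.

4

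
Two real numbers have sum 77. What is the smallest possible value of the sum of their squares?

With a + b = 77, a^2 + b^2 = a^2 + (77 − a)^2.
The derivative 2a − 2(77 − a) = 4a − 154 vanishes at a = 77/2; second derivative 4 > 0, a minimum.
The minimum is 2·(77/2)^2 = 5929/2.

5929/2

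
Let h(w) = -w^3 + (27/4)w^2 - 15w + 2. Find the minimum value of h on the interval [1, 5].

The derivative is -3w^2 + (27/2)w - 15, which vanishes at w = 2 and w = 5/2.
Evaluating at the critical points and endpoints: h(1) = -29/4; h(2) = -9; h(5/2) = -143/16; h(5) = -117/4.
The minimum over the interval is -117/4, attained at w = 5.

-117/4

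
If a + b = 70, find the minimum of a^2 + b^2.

2450

With a + b = 70, a^2 + b^2 = a^2 + (70 − a)^2.
The derivative 2a − 2(70 − a) = 4a − 140 vanishes at a = 35; second derivative 4 > 0, a minimum.
The minimum is 2·(35)^2 = 2450.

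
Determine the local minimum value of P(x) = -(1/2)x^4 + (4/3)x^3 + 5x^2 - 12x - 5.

Critical points: P'(x) = -2x^3 + 4x^2 + 10x - 12 vanishes at x = -2, 1, 3.
Second-derivative test with P''(x) = -6x^2 + 8x + 10: P''(-2) = -30 < 0 ⇒ local maximum; P''(1) = 12 > 0 ⇒ local minimum; P''(3) = -20 < 0 ⇒ local maximum.
Thus P has its local minimum at x = 1, with value -67/6.

-67/6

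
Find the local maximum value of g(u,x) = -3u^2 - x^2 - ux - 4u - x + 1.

∂g/∂u = -6u - x - 4 = 0 and ∂g/∂x = -u - 2x - 1 = 0, so (u, x) = (-7/11, -2/11).
The Hessian has g_{uu} = -6, g_{xx} = -2, g_{ux} = -1, giving D = 11 > 0 with g_{uu} < 0, so the point is a local maximum.
g(-7/11, -2/11) = 26/11.

26/11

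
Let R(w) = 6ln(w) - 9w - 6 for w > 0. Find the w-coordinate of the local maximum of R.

R'(w) = 6/w − 9 = 0 gives w = 2/3.
R''(w) = -6/w², which is negative for w > 0, so this is a local maximum.
R(2/3) = 6·ln(2/3) - 6 - 6 ≈ -14.4328.

2/3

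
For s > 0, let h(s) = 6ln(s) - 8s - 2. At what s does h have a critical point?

h'(s) = 6/s − 8 = 0 gives s = 3/4.
h''(s) = -6/s², which is negative for s > 0, so this is a local maximum.
h(3/4) = 6·ln(3/4) - 6 - 2 ≈ -9.7261.

3/4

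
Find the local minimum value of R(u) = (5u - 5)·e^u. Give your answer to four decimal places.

-5.0000

R'(u) = 5·e^u + (5u - 5)·1·e^u = (5u)·e^u. Since e^u > 0, the only critical point is u = 0.
R''(0) has the same sign as 5 > 0, so this is a local minimum.
R(0) = (-5)·e^(0) ≈ -5.0000.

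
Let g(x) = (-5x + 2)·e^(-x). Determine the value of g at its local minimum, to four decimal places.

By the product rule, g'(x) = (5x - 7)·e^(-x). Since e^(-x) > 0, the only critical point is x = 7/5.
g''(7/5) has the same sign as 5 > 0, so this is a local minimum.
g(7/5) = (-5)·e^(-7/5) ≈ -1.2330.

-1.2330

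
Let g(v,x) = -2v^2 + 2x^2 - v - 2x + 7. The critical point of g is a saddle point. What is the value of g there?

∂g/∂v = -4v - 1 = 0 and ∂g/∂x = 4x - 2 = 0, so (v, x) = (-1/4, 1/2).
The Hessian has g_{vv} = -4, g_{xx} = 4, g_{vx} = 0, giving D = -16 < 0, so the point is a saddle point.
g(-1/4, 1/2) = 53/8.

53/8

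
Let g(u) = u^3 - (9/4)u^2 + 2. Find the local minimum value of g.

g'(u) = 3u^2 - (9/2)u. Setting g'(u) = 0 gives u ∈ {0, 3/2}.
Since g''(u) = 6u - 9/2, we get g''(0) = -9/2 < 0 ⇒ local maximum; g''(3/2) = 9/2 > 0 ⇒ local minimum.
Thus g has its local minimum at u = 3/2, with value 5/16.

5/16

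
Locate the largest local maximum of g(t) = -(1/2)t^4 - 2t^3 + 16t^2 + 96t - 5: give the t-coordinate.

4

Critical points: g'(t) = -2t^3 - 6t^2 + 32t + 96 vanishes at t = -4, -3, 4.
g''(t) = -6t^2 - 12t + 32. g''(-4) = -16 < 0 ⇒ local maximum; g''(-3) = 14 > 0 ⇒ local minimum; g''(4) = -112 < 0 ⇒ local maximum.
Thus g has its largest local maximum at t = 4, with value 379.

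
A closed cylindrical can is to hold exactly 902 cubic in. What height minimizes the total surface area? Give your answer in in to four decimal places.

With radius r and height h, πr²h = 902 so h = 902/(πr²), and S(r) = 2πr² + 2πrh = 2πr² + 2·902/r.
S'(r) = 4πr − 2·902/r² = 0 ⇒ r³ = 902/(2π), so r ≈ 5.2361 and h = 2r ≈ 10.4722.
S''(r) = 4π + 4·902/r³ > 0, so this is the minimum; S ≈ 516.7957.

10.4722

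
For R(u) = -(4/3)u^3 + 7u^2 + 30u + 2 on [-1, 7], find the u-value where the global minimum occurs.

-1

The derivative is -4u^2 + 14u + 30, whose only zero in [-1, 7] is u = 5.
Candidates: R(-1) = -59/3; R(5) = 481/3; R(7) = 293/3.
The minimum over the interval is -59/3, attained at u = -1.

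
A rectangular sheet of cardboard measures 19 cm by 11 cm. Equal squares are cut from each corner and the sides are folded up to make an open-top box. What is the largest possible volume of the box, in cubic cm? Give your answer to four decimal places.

With cut size x, the volume is V(x) = x(19 − 2x)(11 − 2x) for 0 < x < 5.5.
V'(x) = 12x^2 − 120x + 209. Setting V'(x) = 0 gives x ≈ 2.2462 (the root in (0, 5.5)).
V''(x) = 24x − 120 is negative there, so this is the maximum; V ≈ 212.0630.

212.0630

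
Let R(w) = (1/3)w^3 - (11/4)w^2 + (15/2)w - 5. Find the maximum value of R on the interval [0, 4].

7/3

The derivative is w^2 - (11/2)w + 15/2, which vanishes at w = 5/2 and w = 3.
Compare values at every candidate in [0, 4]: R(0) = -5,  R(5/2) = 85/48,  R(3) = 7/4,  R(4) = 7/3.
Hence the absolute maximum is 7/3 at w = 4.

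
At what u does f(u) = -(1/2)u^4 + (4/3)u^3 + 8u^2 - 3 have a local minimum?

f'(u) = -2u^3 + 4u^2 + 16u = 0 at u = -2, 0, 4.
f''(u) = -6u^2 + 8u + 16. f''(-2) = -24 < 0 ⇒ local maximum; f''(0) = 16 > 0 ⇒ local minimum; f''(4) = -48 < 0 ⇒ local maximum.
Thus f has its local minimum at u = 0, with value -3.

0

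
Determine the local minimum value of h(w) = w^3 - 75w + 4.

Critical points: h'(w) = 3w^2 - 75 vanishes at w = -5, 5.
Since h''(w) = 6w, we get h''(-5) = -30 < 0 ⇒ local maximum; h''(5) = 30 > 0 ⇒ local minimum.
The local minimum is h(5) = -246.

-246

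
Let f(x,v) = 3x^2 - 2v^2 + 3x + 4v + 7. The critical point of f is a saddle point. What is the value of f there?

∂f/∂x = 6x + 3 = 0 and ∂f/∂v = -4v + 4 = 0, so (x, v) = (-1/2, 1).
The Hessian has f_{xx} = 6, f_{vv} = -4, f_{xv} = 0, giving D = -24 < 0, so the point is a saddle point.
f(-1/2, 1) = 33/4.

33/4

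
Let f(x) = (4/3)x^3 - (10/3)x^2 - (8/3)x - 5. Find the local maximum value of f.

-367/81

Critical points: f'(x) = 4x^2 - (20/3)x - 8/3 vanishes at x = -1/3, 2.
Second-derivative test with f''(x) = 8x - 20/3: f''(-1/3) = -28/3 < 0 ⇒ local maximum; f''(2) = 28/3 > 0 ⇒ local minimum.
Thus f has its local maximum at x = -1/3, with value -367/81.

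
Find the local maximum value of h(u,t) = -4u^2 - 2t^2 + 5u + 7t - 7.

11/16

∂h/∂u = -8u + 5 = 0 and ∂h/∂t = -4t + 7 = 0, so (u, t) = (5/8, 7/4).
The Hessian has h_{uu} = -8, h_{tt} = -4, h_{ut} = 0, giving D = 32 > 0 with h_{uu} < 0, so the point is a local maximum.
h(5/8, 7/4) = 11/16.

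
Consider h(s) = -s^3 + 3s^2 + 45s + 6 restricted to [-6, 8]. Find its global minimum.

Differentiating, h'(s) = -3s^2 + 6s + 45; which vanishes at s = -3 and s = 5.
Evaluating at the critical points and endpoints: h(-6) = 60, h(-3) = -75, h(5) = 181, h(8) = 46.
The minimum over the interval is -75, attained at s = -3.

-75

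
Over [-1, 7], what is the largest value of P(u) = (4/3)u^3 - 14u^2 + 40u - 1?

Differentiating, P'(u) = 4u^2 - 28u + 40; which vanishes at u = 2 and u = 5.
Evaluating at the critical points and endpoints: P(-1) = -169/3,  P(2) = 101/3,  P(5) = 47/3,  P(7) = 151/3.
The maximum over the interval is 151/3, attained at u = 7.

151/3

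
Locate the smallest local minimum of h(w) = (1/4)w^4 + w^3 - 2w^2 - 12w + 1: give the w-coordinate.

2

h'(w) = w^3 + 3w^2 - 4w - 12. Setting h'(w) = 0 gives w ∈ {-3, -2, 2}.
Second-derivative test with h''(w) = 3w^2 + 6w - 4: h''(-3) = 5 > 0 ⇒ local minimum; h''(-2) = -4 < 0 ⇒ local maximum; h''(2) = 20 > 0 ⇒ local minimum.
So the smallest local minimum value is h(2) = -19.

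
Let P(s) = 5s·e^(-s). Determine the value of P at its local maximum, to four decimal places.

P'(s) = 5·e^(-s) + (5s)·(-1)·e^(-s) = (-5s + 5)·e^(-s). Since e^(-s) > 0, the only critical point is s = 1.
P''(1) has the same sign as -5 < 0, so this is a local maximum.
P(1) = (5)·e^(-1) ≈ 1.8394.

1.8394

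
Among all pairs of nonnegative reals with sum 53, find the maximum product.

With x + y = 53, the product is P(x) = x(53 − x).
P'(x) = 53 − 2x = 0 gives x = 53/2; P'' = −2 < 0, so this is the maximum.
P = 53/2·53/2 = 2809/4.

2809/4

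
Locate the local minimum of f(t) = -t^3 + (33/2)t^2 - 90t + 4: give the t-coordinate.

5

f'(t) = -3t^2 + 33t - 90. Setting f'(t) = 0 gives t ∈ {5, 6}.
Second-derivative test with f''(t) = -6t + 33: f''(5) = 3 > 0 ⇒ local minimum; f''(6) = -3 < 0 ⇒ local maximum.
The local minimum is f(5) = -317/2.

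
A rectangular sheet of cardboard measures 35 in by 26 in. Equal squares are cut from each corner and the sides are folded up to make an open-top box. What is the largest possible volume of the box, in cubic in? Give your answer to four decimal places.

2000.4012

With cut size x, the volume is V(x) = x(35 − 2x)(26 − 2x) for 0 < x < 13.
V'(x) = 12x^2 − 244x + 910. Setting V'(x) = 0 gives x ≈ 4.9200 (the root in (0, 13)).
V''(x) = 24x − 244 is negative there, so this is the maximum; V ≈ 2000.4012.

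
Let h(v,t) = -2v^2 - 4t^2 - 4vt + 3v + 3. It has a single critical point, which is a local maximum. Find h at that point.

21/4

∂h/∂v = -4v - 4t + 3 = 0 and ∂h/∂t = -4v - 8t = 0, so (v, t) = (3/2, -3/4).
The Hessian has h_{vv} = -4, h_{tt} = -8, h_{vt} = -4, giving D = 16 > 0 with h_{vv} < 0, so the point is a local maximum.
h(3/2, -3/4) = 21/4.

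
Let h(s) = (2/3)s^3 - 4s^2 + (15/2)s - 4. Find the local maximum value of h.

1/2

Critical points: h'(s) = 2s^2 - 8s + 15/2 vanishes at s = 3/2, 5/2.
h''(s) = 4s - 8. h''(3/2) = -2 < 0 ⇒ local maximum; h''(5/2) = 2 > 0 ⇒ local minimum.
The local maximum is h(3/2) = 1/2.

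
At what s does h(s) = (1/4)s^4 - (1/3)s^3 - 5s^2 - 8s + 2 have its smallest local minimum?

4

Critical points: h'(s) = s^3 - s^2 - 10s - 8 vanishes at s = -2, -1, 4.
Since h''(s) = 3s^2 - 2s - 10, we get h''(-2) = 6 > 0 ⇒ local minimum; h''(-1) = -5 < 0 ⇒ local maximum; h''(4) = 30 > 0 ⇒ local minimum.
So the smallest local minimum value is h(4) = -202/3.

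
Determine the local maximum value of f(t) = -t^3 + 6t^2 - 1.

31

f'(t) = -3t^2 + 12t = 0 at t = 0, 4.
f''(t) = -6t + 12. f''(0) = 12 > 0 ⇒ local minimum; f''(4) = -12 < 0 ⇒ local maximum.
So the local maximum value is f(4) = 31.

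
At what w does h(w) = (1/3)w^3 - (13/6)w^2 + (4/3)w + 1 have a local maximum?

h'(w) = w^2 - (13/3)w + 4/3. Setting h'(w) = 0 gives w ∈ {1/3, 4}.
Second-derivative test with h''(w) = 2w - 13/3: h''(1/3) = -11/3 < 0 ⇒ local maximum; h''(4) = 11/3 > 0 ⇒ local minimum.
So the local maximum value is h(1/3) = 197/162.

1/3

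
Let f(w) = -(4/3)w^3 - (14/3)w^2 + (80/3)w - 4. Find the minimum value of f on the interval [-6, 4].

Differentiating, f'(w) = -4w^2 - (28/3)w + 80/3; which vanishes at w = -4 and w = 5/3.
Evaluating at the critical points and endpoints: f(-6) = -44; f(-4) = -100; f(5/3) = 1726/81; f(4) = -172/3.
Hence the absolute minimum is -100 at w = -4.

-100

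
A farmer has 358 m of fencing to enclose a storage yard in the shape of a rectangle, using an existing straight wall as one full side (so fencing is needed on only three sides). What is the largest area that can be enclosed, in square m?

32041/2

Let the sides perpendicular to the wall have length x and the parallel side y, so 2x + y = 358 and the area is A = xy = x(358 − 2x).
A'(x) = 358 − 4x = 0 gives x = 179/2, and A''(x) = −4 < 0 confirms a maximum.
Then y = 358 − 2·179/2 = 179 and A = 32041/2.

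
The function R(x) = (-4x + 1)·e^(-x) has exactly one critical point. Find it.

5/4

By the product rule, R'(x) = (4x - 5)·e^(-x). Since e^(-x) > 0, the only critical point is x = 5/4.
R''(5/4) has the same sign as 4 > 0, so this is a local minimum.
R(5/4) = (-4)·e^(-5/4) ≈ -1.1460.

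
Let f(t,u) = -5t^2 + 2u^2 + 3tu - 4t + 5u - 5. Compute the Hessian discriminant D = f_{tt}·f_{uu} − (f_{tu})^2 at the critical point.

∂f/∂t = -10t + 3u - 4 = 0 and ∂f/∂u = 3t + 4u + 5 = 0, so (t, u) = (-31/49, -38/49).
The Hessian has f_{tt} = -10, f_{uu} = 4, f_{tu} = 3, giving D = -49 < 0, so the point is a saddle point.
D = (-10)·(4) − (3)^2 = -49.

-49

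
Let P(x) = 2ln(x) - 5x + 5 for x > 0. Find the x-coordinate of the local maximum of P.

P'(x) = 2/x − 5 = 0 gives x = 2/5.
P''(x) = -2/x², which is negative for x > 0, so this is a local maximum.
P(2/5) = 2·ln(2/5) - 2 + 5 ≈ 1.1674.

2/5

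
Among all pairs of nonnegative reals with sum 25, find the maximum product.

625/4

With x + y = 25, the product is P(x) = x(25 − x).
P'(x) = 25 − 2x = 0 gives x = 25/2; P'' = −2 < 0, so this is the maximum.
P = 25/2·25/2 = 625/4.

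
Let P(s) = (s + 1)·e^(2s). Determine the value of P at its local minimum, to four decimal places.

Differentiating with the product rule gives P'(s) = (2s + 3)·e^(2s). Since e^(2s) > 0, the only critical point is s = -3/2.
P''(-3/2) has the same sign as 2 > 0, so this is a local minimum.
P(-3/2) = (-1/2)·e^(-3) ≈ -0.0249.

-0.0249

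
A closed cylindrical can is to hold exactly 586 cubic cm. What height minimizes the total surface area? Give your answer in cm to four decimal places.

With radius r and height h, πr²h = 586 so h = 586/(πr²), and S(r) = 2πr² + 2πrh = 2πr² + 2·586/r.
S'(r) = 4πr − 2·586/r² = 0 ⇒ r³ = 586/(2π), so r ≈ 4.5350 and h = 2r ≈ 9.0699.
S''(r) = 4π + 4·586/r³ > 0, so this is the minimum; S ≈ 387.6558.

9.0699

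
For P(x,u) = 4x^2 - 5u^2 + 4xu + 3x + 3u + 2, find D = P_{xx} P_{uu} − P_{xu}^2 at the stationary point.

-96

∂P/∂x = 8x + 4u + 3 = 0 and ∂P/∂u = 4x - 10u + 3 = 0, so (x, u) = (-7/16, 1/8).
The Hessian has P_{xx} = 8, P_{uu} = -10, P_{xu} = 4, giving D = -96 < 0, so the point is a saddle point.
D = (8)·(-10) − (4)^2 = -96.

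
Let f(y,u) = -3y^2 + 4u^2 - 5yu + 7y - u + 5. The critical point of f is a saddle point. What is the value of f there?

∂f/∂y = -6y - 5u + 7 = 0 and ∂f/∂u = -5y + 8u - 1 = 0, so (y, u) = (51/73, 41/73).
The Hessian has f_{yy} = -6, f_{uu} = 8, f_{yu} = -5, giving D = -73 < 0, so the point is a saddle point.
f(51/73, 41/73) = 523/73.

523/73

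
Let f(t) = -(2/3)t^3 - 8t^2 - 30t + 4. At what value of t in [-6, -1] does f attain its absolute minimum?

f'(t) = -2t^2 - 16t - 30, which vanishes at t = -5 and t = -3.
Evaluating at the critical points and endpoints: f(-6) = 40; f(-5) = 112/3; f(-3) = 40; f(-1) = 80/3.
So the minimum is f(-1) = 80/3.

-1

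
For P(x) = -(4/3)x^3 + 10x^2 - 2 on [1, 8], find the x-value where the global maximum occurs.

5

Differentiating, P'(x) = -4x^2 + 20x; whose only zero in [1, 8] is x = 5.
Candidates: P(1) = 20/3,  P(5) = 244/3,  P(8) = -134/3.
The maximum over the interval is 244/3, attained at x = 5.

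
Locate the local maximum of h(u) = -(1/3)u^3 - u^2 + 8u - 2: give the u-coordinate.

Critical points: h'(u) = -u^2 - 2u + 8 vanishes at u = -4, 2.
Since h''(u) = -2u - 2, we get h''(-4) = 6 > 0 ⇒ local minimum; h''(2) = -6 < 0 ⇒ local maximum.
Thus h has its local maximum at u = 2, with value 22/3.

2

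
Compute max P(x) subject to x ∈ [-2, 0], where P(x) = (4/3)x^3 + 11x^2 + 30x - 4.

-4

Differentiating, P'(x) = 4x^2 + 22x + 30; which has no zeros in [-2, 0].
Evaluating at the critical points and endpoints: P(-2) = -92/3, P(0) = -4.
So the maximum is P(0) = -4.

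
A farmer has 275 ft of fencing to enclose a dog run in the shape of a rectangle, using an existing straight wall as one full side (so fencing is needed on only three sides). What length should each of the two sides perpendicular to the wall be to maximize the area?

Let the sides perpendicular to the wall have length x and the parallel side y, so 2x + y = 275 and the area is A = xy = x(275 − 2x).
A'(x) = 275 − 4x = 0 gives x = 275/4, and A''(x) = −4 < 0 confirms a maximum.
Then y = 275 − 2·275/4 = 275/2 and A = 75625/8.

275/4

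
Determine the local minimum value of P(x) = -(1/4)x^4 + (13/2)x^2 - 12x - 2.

-31/4

P'(x) = -x^3 + 13x - 12. Setting P'(x) = 0 gives x ∈ {-4, 1, 3}.
P''(x) = -3x^2 + 13. P''(-4) = -35 < 0 ⇒ local maximum; P''(1) = 10 > 0 ⇒ local minimum; P''(3) = -14 < 0 ⇒ local maximum.
The local minimum is P(1) = -31/4.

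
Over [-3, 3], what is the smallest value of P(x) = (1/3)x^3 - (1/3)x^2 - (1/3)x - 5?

-16

The derivative is x^2 - (2/3)x - 1/3, which vanishes at x = -1/3 and x = 1.
Candidates: P(-3) = -16,  P(-1/3) = -400/81,  P(1) = -16/3,  P(3) = 0.
So the minimum is P(-3) = -16.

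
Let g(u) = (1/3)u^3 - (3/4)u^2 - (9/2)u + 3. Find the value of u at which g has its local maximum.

g'(u) = u^2 - (3/2)u - 9/2. Setting g'(u) = 0 gives u ∈ {-3/2, 3}.
Second-derivative test with g''(u) = 2u - 3/2: g''(-3/2) = -9/2 < 0 ⇒ local maximum; g''(3) = 9/2 > 0 ⇒ local minimum.
The local maximum is g(-3/2) = 111/16.

-3/2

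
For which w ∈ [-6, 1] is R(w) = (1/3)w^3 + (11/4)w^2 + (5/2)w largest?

-5

The derivative is w^2 + (11/2)w + 5/2, which vanishes at w = -5 and w = -1/2.
Candidates: R(-6) = 12; R(-5) = 175/12; R(-1/2) = -29/48; R(1) = 67/12.
So the maximum is R(-5) = 175/12.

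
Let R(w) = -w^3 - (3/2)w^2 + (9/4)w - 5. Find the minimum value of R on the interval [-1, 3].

The derivative is -3w^2 - 3w + 9/4, whose only zero in [-1, 3] is w = 1/2.
Compare values at every candidate in [-1, 3]: R(-1) = -31/4,  R(1/2) = -35/8,  R(3) = -155/4.
So the minimum is R(3) = -155/4.

-155/4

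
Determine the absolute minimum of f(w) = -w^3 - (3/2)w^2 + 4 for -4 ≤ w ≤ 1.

3/2

Differentiating, f'(w) = -3w^2 - 3w; which vanishes at w = -1 and w = 0.
Compare values at every candidate in [-4, 1]: f(-4) = 44, f(-1) = 7/2, f(0) = 4, f(1) = 3/2.
So the minimum is f(1) = 3/2.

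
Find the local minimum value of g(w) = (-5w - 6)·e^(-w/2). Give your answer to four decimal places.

By the product rule, g'(w) = ((5/2)w - 2)·e^(-w/2). Since e^(-w/2) > 0, the only critical point is w = 4/5.
g''(4/5) has the same sign as 5/2 > 0, so this is a local minimum.
g(4/5) = (-10)·e^(-2/5) ≈ -6.7032.

-6.7032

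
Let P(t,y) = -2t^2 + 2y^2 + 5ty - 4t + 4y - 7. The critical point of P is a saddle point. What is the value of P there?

-207/41

∂P/∂t = -4t + 5y - 4 = 0 and ∂P/∂y = 5t + 4y + 4 = 0, so (t, y) = (-36/41, 4/41).
The Hessian has P_{tt} = -4, P_{yy} = 4, P_{ty} = 5, giving D = -41 < 0, so the point is a saddle point.
P(-36/41, 4/41) = -207/41.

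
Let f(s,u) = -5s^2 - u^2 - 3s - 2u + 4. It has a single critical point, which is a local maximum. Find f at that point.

∂f/∂s = -10s - 3 = 0 and ∂f/∂u = -2u - 2 = 0, so (s, u) = (-3/10, -1).
The Hessian has f_{ss} = -10, f_{uu} = -2, f_{su} = 0, giving D = 20 > 0 with f_{ss} < 0, so the point is a local maximum.
f(-3/10, -1) = 109/20.

109/20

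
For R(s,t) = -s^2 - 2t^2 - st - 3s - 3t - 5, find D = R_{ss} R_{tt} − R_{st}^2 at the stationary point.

7

∂R/∂s = -2s - t - 3 = 0 and ∂R/∂t = -s - 4t - 3 = 0, so (s, t) = (-9/7, -3/7).
The Hessian has R_{ss} = -2, R_{tt} = -4, R_{st} = -1, giving D = 7 > 0 with R_{ss} < 0, so the point is a local maximum.
D = (-2)·(-4) − (-1)^2 = 7.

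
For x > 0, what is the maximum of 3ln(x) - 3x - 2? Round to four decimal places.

P'(x) = 3/x − 3 = 0 gives x = 1.
P''(x) = -3/x², which is negative for x > 0, so this is a local maximum.
P(1) = 3·ln(1) - 3 - 2 ≈ -5.0000.

-5.0000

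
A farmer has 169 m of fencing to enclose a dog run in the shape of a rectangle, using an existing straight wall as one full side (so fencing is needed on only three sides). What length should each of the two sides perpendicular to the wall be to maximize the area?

169/4

Let the sides perpendicular to the wall have length x and the parallel side y, so 2x + y = 169 and the area is A = xy = x(169 − 2x).
A'(x) = 169 − 4x = 0 gives x = 169/4, and A''(x) = −4 < 0 confirms a maximum.
Then y = 169 − 2·169/4 = 169/2 and A = 28561/8.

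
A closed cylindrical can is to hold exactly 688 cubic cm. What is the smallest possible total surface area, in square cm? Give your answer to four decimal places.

With radius r and height h, πr²h = 688 so h = 688/(πr²), and S(r) = 2πr² + 2πrh = 2πr² + 2·688/r.
S'(r) = 4πr − 2·688/r² = 0 ⇒ r³ = 688/(2π), so r ≈ 4.7841 and h = 2r ≈ 9.5683.
S''(r) = 4π + 4·688/r³ > 0, so this is the minimum; S ≈ 431.4265.

431.4265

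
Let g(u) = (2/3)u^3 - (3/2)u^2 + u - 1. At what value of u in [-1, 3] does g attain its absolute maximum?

g'(u) = 2u^2 - 3u + 1, which vanishes at u = 1/2 and u = 1.
Evaluating at the critical points and endpoints: g(-1) = -25/6, g(1/2) = -19/24, g(1) = -5/6, g(3) = 13/2.
The maximum over the interval is 13/2, attained at u = 3.

3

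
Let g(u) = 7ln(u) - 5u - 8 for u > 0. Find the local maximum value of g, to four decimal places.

-12.6447

g'(u) = 7/u − 5 = 0 gives u = 7/5.
g''(u) = -7/u², which is negative for u > 0, so this is a local maximum.
g(7/5) = 7·ln(7/5) - 7 - 8 ≈ -12.6447.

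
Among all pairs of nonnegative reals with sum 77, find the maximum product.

5929/4

With x + y = 77, the product is P(x) = x(77 − x).
P'(x) = 77 − 2x = 0 gives x = 77/2; P'' = −2 < 0, so this is the maximum.
P = 77/2·77/2 = 5929/4.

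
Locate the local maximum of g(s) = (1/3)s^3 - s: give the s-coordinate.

g'(s) = s^2 - 1 = 0 at s = -1, 1.
Second-derivative test with g''(s) = 2s: g''(-1) = -2 < 0 ⇒ local maximum; g''(1) = 2 > 0 ⇒ local minimum.
Thus g has its local maximum at s = -1, with value 2/3.

-1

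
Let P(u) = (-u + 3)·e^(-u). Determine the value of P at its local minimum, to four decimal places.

-0.0183

By the product rule, P'(u) = (u - 4)·e^(-u). Since e^(-u) > 0, the only critical point is u = 4.
P''(4) has the same sign as 1 > 0, so this is a local minimum.
P(4) = (-1)·e^(-4) ≈ -0.0183.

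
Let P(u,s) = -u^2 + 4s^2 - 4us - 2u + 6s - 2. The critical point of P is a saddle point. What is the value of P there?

∂P/∂u = -2u - 4s - 2 = 0 and ∂P/∂s = -4u + 8s + 6 = 0, so (u, s) = (1/4, -5/8).
The Hessian has P_{uu} = -2, P_{ss} = 8, P_{us} = -4, giving D = -32 < 0, so the point is a saddle point.
P(1/4, -5/8) = -33/8.

-33/8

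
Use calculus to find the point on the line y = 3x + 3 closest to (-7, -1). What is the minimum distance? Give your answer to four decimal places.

5.3759

Minimize D(x)^2 = (x + 7)^2 + (3x + 4)^2.
d/dx[D^2] = 2(x + 7) + 2·3·(3x + 4) = 0 ⇒ x = -19/10.
Then y = -27/10 and the distance is √(289/10) ≈ 5.3759.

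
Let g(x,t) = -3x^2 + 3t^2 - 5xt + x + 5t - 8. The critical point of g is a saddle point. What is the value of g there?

-535/61

∂g/∂x = -6x - 5t + 1 = 0 and ∂g/∂t = -5x + 6t + 5 = 0, so (x, t) = (31/61, -25/61).
The Hessian has g_{xx} = -6, g_{tt} = 6, g_{xt} = -5, giving D = -61 < 0, so the point is a saddle point.
g(31/61, -25/61) = -535/61.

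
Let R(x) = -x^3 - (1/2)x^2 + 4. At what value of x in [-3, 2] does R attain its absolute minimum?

2

The derivative is -3x^2 - x, which vanishes at x = -1/3 and x = 0.
Candidates: R(-3) = 53/2,  R(-1/3) = 215/54,  R(0) = 4,  R(2) = -6.
So the minimum is R(2) = -6.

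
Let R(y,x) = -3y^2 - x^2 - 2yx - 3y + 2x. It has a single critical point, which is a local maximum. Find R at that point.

33/8

∂R/∂y = -6y - 2x - 3 = 0 and ∂R/∂x = -2y - 2x + 2 = 0, so (y, x) = (-5/4, 9/4).
The Hessian has R_{yy} = -6, R_{xx} = -2, R_{yx} = -2, giving D = 8 > 0 with R_{yy} < 0, so the point is a local maximum.
R(-5/4, 9/4) = 33/8.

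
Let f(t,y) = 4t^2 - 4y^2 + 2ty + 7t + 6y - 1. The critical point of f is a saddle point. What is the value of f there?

-3

∂f/∂t = 8t + 2y + 7 = 0 and ∂f/∂y = 2t - 8y + 6 = 0, so (t, y) = (-1, 1/2).
The Hessian has f_{tt} = 8, f_{yy} = -8, f_{ty} = 2, giving D = -68 < 0, so the point is a saddle point.
f(-1, 1/2) = -3.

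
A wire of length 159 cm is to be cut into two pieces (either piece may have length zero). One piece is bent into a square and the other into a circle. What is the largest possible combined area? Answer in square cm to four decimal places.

Let x be the length used for the square. Square side x/4; circle radius (159−x)/(2π).
A(x) = (x/4)² + π·((159−x)/(2π))² = x²/16 + (159−x)²/(4π) for 0 ≤ x ≤ 159. A'(x) = x/8 − (159−x)/(2π) = 0 gives x = 4·159/(π+4) ≈ 89.0558.
A'' > 0, so the interior critical point is a minimum; the maximum is at an endpoint. A(0) = 2011.7981 and A(159) = 1580.0625, so the largest area is 2011.7981.

2011.7981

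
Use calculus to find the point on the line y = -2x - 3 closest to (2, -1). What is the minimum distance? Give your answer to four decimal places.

Minimize D(x)^2 = (x - 2)^2 + (-2x - 2)^2.
d/dx[D^2] = 2(x - 2) + 2·(-2)·(-2x - 2) = 0 ⇒ x = -2/5.
Then y = -11/5 and the distance is √(36/5) ≈ 2.6833.

2.6833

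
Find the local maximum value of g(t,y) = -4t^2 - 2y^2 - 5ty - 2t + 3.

∂g/∂t = -8t - 5y - 2 = 0 and ∂g/∂y = -5t - 4y = 0, so (t, y) = (-8/7, 10/7).
The Hessian has g_{tt} = -8, g_{yy} = -4, g_{ty} = -5, giving D = 7 > 0 with g_{tt} < 0, so the point is a local maximum.
g(-8/7, 10/7) = 29/7.

29/7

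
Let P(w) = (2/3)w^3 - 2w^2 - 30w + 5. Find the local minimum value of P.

-335/3

P'(w) = 2w^2 - 4w - 30 = 0 at w = -3, 5.
Since P''(w) = 4w - 4, we get P''(-3) = -16 < 0 ⇒ local maximum; P''(5) = 16 > 0 ⇒ local minimum.
The local minimum is P(5) = -335/3.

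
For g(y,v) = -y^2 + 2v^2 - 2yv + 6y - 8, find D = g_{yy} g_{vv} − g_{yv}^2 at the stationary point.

∂g/∂y = -2y - 2v + 6 = 0 and ∂g/∂v = -2y + 4v = 0, so (y, v) = (2, 1).
The Hessian has g_{yy} = -2, g_{vv} = 4, g_{yv} = -2, giving D = -12 < 0, so the point is a saddle point.
D = (-2)·(4) − (-2)^2 = -12.

-12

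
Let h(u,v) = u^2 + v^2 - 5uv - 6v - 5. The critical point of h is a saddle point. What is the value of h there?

∂h/∂u = 2u - 5v = 0 and ∂h/∂v = -5u + 2v - 6 = 0, so (u, v) = (-10/7, -4/7).
The Hessian has h_{uu} = 2, h_{vv} = 2, h_{uv} = -5, giving D = -21 < 0, so the point is a saddle point.
h(-10/7, -4/7) = -23/7.

-23/7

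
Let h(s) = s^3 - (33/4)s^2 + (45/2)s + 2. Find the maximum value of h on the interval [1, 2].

22

Differentiating, h'(s) = 3s^2 - (33/2)s + 45/2; which has no zeros in [1, 2].
Evaluating at the critical points and endpoints: h(1) = 69/4, h(2) = 22.
The maximum over the interval is 22, attained at s = 2.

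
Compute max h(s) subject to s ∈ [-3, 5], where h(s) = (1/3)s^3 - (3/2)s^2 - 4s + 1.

19/6

h'(s) = s^2 - 3s - 4, which vanishes at s = -1 and s = 4.
Evaluating at the critical points and endpoints: h(-3) = -19/2; h(-1) = 19/6; h(4) = -53/3; h(5) = -89/6.
The maximum over the interval is 19/6, attained at s = -1.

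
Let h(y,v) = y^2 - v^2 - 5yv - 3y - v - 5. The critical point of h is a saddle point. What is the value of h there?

∂h/∂y = 2y - 5v - 3 = 0 and ∂h/∂v = -5y - 2v - 1 = 0, so (y, v) = (1/29, -17/29).
The Hessian has h_{yy} = 2, h_{vv} = -2, h_{yv} = -5, giving D = -29 < 0, so the point is a saddle point.
h(1/29, -17/29) = -138/29.

-138/29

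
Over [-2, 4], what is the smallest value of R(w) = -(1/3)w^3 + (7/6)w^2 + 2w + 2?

The derivative is -w^2 + (7/3)w + 2, which vanishes at w = -2/3 and w = 3.
Compare values at every candidate in [-2, 4]: R(-2) = 16/3; R(-2/3) = 104/81; R(3) = 19/2; R(4) = 22/3.
Hence the absolute minimum is 104/81 at w = -2/3.

104/81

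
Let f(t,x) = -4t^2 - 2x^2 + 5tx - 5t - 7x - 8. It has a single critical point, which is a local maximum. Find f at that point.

∂f/∂t = -8t + 5x - 5 = 0 and ∂f/∂x = 5t - 4x - 7 = 0, so (t, x) = (-55/7, -81/7).
The Hessian has f_{tt} = -8, f_{xx} = -4, f_{tx} = 5, giving D = 7 > 0 with f_{tt} < 0, so the point is a local maximum.
f(-55/7, -81/7) = 365/7.

365/7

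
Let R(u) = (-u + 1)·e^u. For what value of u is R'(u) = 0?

By the product rule, R'(u) = (-u)·e^u. Since e^u > 0, the only critical point is u = 0.
R''(0) has the same sign as -1 < 0, so this is a local maximum.
R(0) = (1)·e^(0) ≈ 1.0000.

0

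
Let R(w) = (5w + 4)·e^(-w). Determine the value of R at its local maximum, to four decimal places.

4.0937

Differentiating with the product rule gives R'(w) = (-5w + 1)·e^(-w). Since e^(-w) > 0, the only critical point is w = 1/5.
R''(1/5) has the same sign as -5 < 0, so this is a local maximum.
R(1/5) = (5)·e^(-1/5) ≈ 4.0937.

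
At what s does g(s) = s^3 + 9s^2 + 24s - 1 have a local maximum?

-4

g'(s) = 3s^2 + 18s + 24 = 0 at s = -4, -2.
Second-derivative test with g''(s) = 6s + 18: g''(-4) = -6 < 0 ⇒ local maximum; g''(-2) = 6 > 0 ⇒ local minimum.
Thus g has its local maximum at s = -4, with value -17.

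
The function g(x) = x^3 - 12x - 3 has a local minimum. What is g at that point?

g'(x) = 3x^2 - 12 = 0 at x = -2, 2.
Second-derivative test with g''(x) = 6x: g''(-2) = -12 < 0 ⇒ local maximum; g''(2) = 12 > 0 ⇒ local minimum.
So the local minimum value is g(2) = -19.

-19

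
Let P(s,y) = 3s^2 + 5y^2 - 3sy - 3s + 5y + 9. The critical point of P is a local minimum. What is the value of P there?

128/17

∂P/∂s = 6s - 3y - 3 = 0 and ∂P/∂y = -3s + 10y + 5 = 0, so (s, y) = (5/17, -7/17).
The Hessian has P_{ss} = 6, P_{yy} = 10, P_{sy} = -3, giving D = 51 > 0 with P_{ss} > 0, so the point is a local minimum.
P(5/17, -7/17) = 128/17.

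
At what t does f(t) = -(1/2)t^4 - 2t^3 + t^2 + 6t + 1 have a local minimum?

f'(t) = -2t^3 - 6t^2 + 2t + 6. Setting f'(t) = 0 gives t ∈ {-3, -1, 1}.
Since f''(t) = -6t^2 - 12t + 2, we get f''(-3) = -16 < 0 ⇒ local maximum; f''(-1) = 8 > 0 ⇒ local minimum; f''(1) = -16 < 0 ⇒ local maximum.
Thus f has its local minimum at t = -1, with value -5/2.

-1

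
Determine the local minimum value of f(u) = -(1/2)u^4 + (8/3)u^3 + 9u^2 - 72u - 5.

f'(u) = -2u^3 + 8u^2 + 18u - 72. Setting f'(u) = 0 gives u ∈ {-3, 3, 4}.
f''(u) = -6u^2 + 16u + 18. f''(-3) = -84 < 0 ⇒ local maximum; f''(3) = 12 > 0 ⇒ local minimum; f''(4) = -14 < 0 ⇒ local maximum.
The local minimum is f(3) = -217/2.

-217/2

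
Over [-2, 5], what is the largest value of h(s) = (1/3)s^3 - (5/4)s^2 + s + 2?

Differentiating, h'(s) = s^2 - (5/2)s + 1; which vanishes at s = 1/2 and s = 2.
Evaluating at the critical points and endpoints: h(-2) = -23/3, h(1/2) = 107/48, h(2) = 5/3, h(5) = 209/12.
Hence the absolute maximum is 209/12 at s = 5.

209/12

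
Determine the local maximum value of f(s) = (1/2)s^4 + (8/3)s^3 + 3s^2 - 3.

f'(s) = 2s^3 + 8s^2 + 6s = 0 at s = -3, -1, 0.
Since f''(s) = 6s^2 + 16s + 6, we get f''(-3) = 12 > 0 ⇒ local minimum; f''(-1) = -4 < 0 ⇒ local maximum; f''(0) = 6 > 0 ⇒ local minimum.
Thus f has its local maximum at s = -1, with value -13/6.

-13/6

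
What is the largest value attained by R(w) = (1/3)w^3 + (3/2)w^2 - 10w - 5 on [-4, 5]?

Differentiating, R'(w) = w^2 + 3w - 10; whose only zero in [-4, 5] is w = 2.
Candidates: R(-4) = 113/3,  R(2) = -49/3,  R(5) = 145/6.
The maximum over the interval is 113/3, attained at w = -4.

113/3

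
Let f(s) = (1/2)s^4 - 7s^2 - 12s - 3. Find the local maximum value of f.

f'(s) = 2s^3 - 14s - 12 = 0 at s = -2, -1, 3.
Second-derivative test with f''(s) = 6s^2 - 14: f''(-2) = 10 > 0 ⇒ local minimum; f''(-1) = -8 < 0 ⇒ local maximum; f''(3) = 40 > 0 ⇒ local minimum.
So the local maximum value is f(-1) = 5/2.

5/2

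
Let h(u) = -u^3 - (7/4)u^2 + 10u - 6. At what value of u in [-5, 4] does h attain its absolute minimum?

The derivative is -3u^2 - (7/2)u + 10, which vanishes at u = -5/2 and u = 4/3.
Candidates: h(-5) = 101/4, h(-5/2) = -421/16, h(4/3) = 50/27, h(4) = -58.
The minimum over the interval is -58, attained at u = 4.

4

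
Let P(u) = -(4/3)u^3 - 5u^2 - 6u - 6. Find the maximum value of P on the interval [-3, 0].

Differentiating, P'(u) = -4u^2 - 10u - 6; which vanishes at u = -3/2 and u = -1.
Compare values at every candidate in [-3, 0]: P(-3) = 3,  P(-3/2) = -15/4,  P(-1) = -11/3,  P(0) = -6.
Hence the absolute maximum is 3 at u = -3.

3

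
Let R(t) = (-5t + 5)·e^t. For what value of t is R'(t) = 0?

R'(t) = (-5)·e^t + (-5t + 5)·1·e^t = (-5t)·e^t. Since e^t > 0, the only critical point is t = 0.
R''(0) has the same sign as -5 < 0, so this is a local maximum.
R(0) = (5)·e^(0) ≈ 5.0000.

0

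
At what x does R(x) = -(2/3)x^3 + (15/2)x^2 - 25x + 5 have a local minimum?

R'(x) = -2x^2 + 15x - 25 = 0 at x = 5/2, 5.
R''(x) = -4x + 15. R''(5/2) = 5 > 0 ⇒ local minimum; R''(5) = -5 < 0 ⇒ local maximum.
Thus R has its local minimum at x = 5/2, with value -505/24.

5/2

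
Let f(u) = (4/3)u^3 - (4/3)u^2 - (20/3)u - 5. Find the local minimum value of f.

f'(u) = 4u^2 - (8/3)u - 20/3. Setting f'(u) = 0 gives u ∈ {-1, 5/3}.
Second-derivative test with f''(u) = 8u - 8/3: f''(-1) = -32/3 < 0 ⇒ local maximum; f''(5/3) = 32/3 > 0 ⇒ local minimum.
The local minimum is f(5/3) = -1105/81.

-1105/81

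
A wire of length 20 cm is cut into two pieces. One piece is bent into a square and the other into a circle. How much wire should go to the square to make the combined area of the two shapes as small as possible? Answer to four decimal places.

11.2020

Let x be the length used for the square. Square side x/4; circle radius (20−x)/(2π).
A(x) = (x/4)² + π·((20−x)/(2π))² = x²/16 + (20−x)²/(4π) for 0 ≤ x ≤ 20. A'(x) = x/8 − (20−x)/(2π) = 0 gives x = 4·20/(π+4) ≈ 11.2020.
A'' = 1/8 + 1/(2π) > 0, so this gives the minimum combined area; x ≈ 11.2020 cm to the square.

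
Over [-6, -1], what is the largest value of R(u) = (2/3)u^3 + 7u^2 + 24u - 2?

-59/3

The derivative is 2u^2 + 14u + 24, which vanishes at u = -4 and u = -3.
Compare values at every candidate in [-6, -1]: R(-6) = -38; R(-4) = -86/3; R(-3) = -29; R(-1) = -59/3.
Hence the absolute maximum is -59/3 at u = -1.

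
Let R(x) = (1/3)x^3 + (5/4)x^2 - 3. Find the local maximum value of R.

R'(x) = x^2 + (5/2)x. Setting R'(x) = 0 gives x ∈ {-5/2, 0}.
R''(x) = 2x + 5/2. R''(-5/2) = -5/2 < 0 ⇒ local maximum; R''(0) = 5/2 > 0 ⇒ local minimum.
Thus R has its local maximum at x = -5/2, with value -19/48.

-19/48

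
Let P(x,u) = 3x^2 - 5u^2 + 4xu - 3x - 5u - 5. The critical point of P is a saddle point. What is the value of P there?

-205/38

∂P/∂x = 6x + 4u - 3 = 0 and ∂P/∂u = 4x - 10u - 5 = 0, so (x, u) = (25/38, -9/38).
The Hessian has P_{xx} = 6, P_{uu} = -10, P_{xu} = 4, giving D = -76 < 0, so the point is a saddle point.
P(25/38, -9/38) = -205/38.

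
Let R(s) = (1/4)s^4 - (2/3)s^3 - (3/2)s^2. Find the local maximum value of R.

R'(s) = s^3 - 2s^2 - 3s. Setting R'(s) = 0 gives s ∈ {-1, 0, 3}.
Since R''(s) = 3s^2 - 4s - 3, we get R''(-1) = 4 > 0 ⇒ local minimum; R''(0) = -3 < 0 ⇒ local maximum; R''(3) = 12 > 0 ⇒ local minimum.
So the local maximum value is R(0) = 0.

0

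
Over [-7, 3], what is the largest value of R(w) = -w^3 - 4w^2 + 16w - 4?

The derivative is -3w^2 - 8w + 16, which vanishes at w = -4 and w = 4/3.
Evaluating at the critical points and endpoints: R(-7) = 31,  R(-4) = -68,  R(4/3) = 212/27,  R(3) = -19.
So the maximum is R(-7) = 31.

31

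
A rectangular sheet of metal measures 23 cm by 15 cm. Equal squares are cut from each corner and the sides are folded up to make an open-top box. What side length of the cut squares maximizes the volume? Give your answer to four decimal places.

2.9627

With cut size x, the volume is V(x) = x(23 − 2x)(15 − 2x) for 0 < x < 7.5.
V'(x) = 12x^2 − 152x + 345. Setting V'(x) = 0 gives x ≈ 2.9627 (the root in (0, 7.5)).
V''(x) = 24x − 152 is negative there, so this is the maximum; V ≈ 459.0560.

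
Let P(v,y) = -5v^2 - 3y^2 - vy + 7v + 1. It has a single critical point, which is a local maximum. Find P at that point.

206/59

∂P/∂v = -10v - y + 7 = 0 and ∂P/∂y = -v - 6y = 0, so (v, y) = (42/59, -7/59).
The Hessian has P_{vv} = -10, P_{yy} = -6, P_{vy} = -1, giving D = 59 > 0 with P_{vv} < 0, so the point is a local maximum.
P(42/59, -7/59) = 206/59.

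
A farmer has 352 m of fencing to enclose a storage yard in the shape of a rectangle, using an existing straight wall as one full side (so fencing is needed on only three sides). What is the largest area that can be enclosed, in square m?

Let the sides perpendicular to the wall have length x and the parallel side y, so 2x + y = 352 and the area is A = xy = x(352 − 2x).
A'(x) = 352 − 4x = 0 gives x = 88, and A''(x) = −4 < 0 confirms a maximum.
Then y = 352 − 2·88 = 176 and A = 15488.

15488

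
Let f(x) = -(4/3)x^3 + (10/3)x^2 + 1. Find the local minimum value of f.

f'(x) = -4x^2 + (20/3)x = 0 at x = 0, 5/3.
Since f''(x) = -8x + 20/3, we get f''(0) = 20/3 > 0 ⇒ local minimum; f''(5/3) = -20/3 < 0 ⇒ local maximum.
Thus f has its local minimum at x = 0, with value 1.

1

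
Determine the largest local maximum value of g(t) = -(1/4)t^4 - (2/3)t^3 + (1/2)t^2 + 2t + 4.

g'(t) = -t^3 - 2t^2 + t + 2 = 0 at t = -2, -1, 1.
Since g''(t) = -3t^2 - 4t + 1, we get g''(-2) = -3 < 0 ⇒ local maximum; g''(-1) = 2 > 0 ⇒ local minimum; g''(1) = -6 < 0 ⇒ local maximum.
The largest local maximum is g(1) = 67/12.

67/12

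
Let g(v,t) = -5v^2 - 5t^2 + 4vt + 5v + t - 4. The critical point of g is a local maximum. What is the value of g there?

∂g/∂v = -10v + 4t + 5 = 0 and ∂g/∂t = 4v - 10t + 1 = 0, so (v, t) = (9/14, 5/14).
The Hessian has g_{vv} = -10, g_{tt} = -10, g_{vt} = 4, giving D = 84 > 0 with g_{vv} < 0, so the point is a local maximum.
g(9/14, 5/14) = -31/14.

-31/14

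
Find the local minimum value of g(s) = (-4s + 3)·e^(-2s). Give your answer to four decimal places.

By the product rule, g'(s) = (8s - 10)·e^(-2s). Since e^(-2s) > 0, the only critical point is s = 5/4.
g''(5/4) has the same sign as 8 > 0, so this is a local minimum.
g(5/4) = (-2)·e^(-5/2) ≈ -0.1642.

-0.1642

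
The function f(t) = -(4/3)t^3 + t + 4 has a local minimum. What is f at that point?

11/3

f'(t) = -4t^2 + 1. Setting f'(t) = 0 gives t ∈ {-1/2, 1/2}.
Second-derivative test with f''(t) = -8t: f''(-1/2) = 4 > 0 ⇒ local minimum; f''(1/2) = -4 < 0 ⇒ local maximum.
The local minimum is f(-1/2) = 11/3.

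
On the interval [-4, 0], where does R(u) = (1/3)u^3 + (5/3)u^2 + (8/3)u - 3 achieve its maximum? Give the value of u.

R'(u) = u^2 + (10/3)u + 8/3, which vanishes at u = -2 and u = -4/3.
Candidates: R(-4) = -25/3, R(-2) = -13/3, R(-4/3) = -355/81, R(0) = -3.
So the maximum is R(0) = -3.

0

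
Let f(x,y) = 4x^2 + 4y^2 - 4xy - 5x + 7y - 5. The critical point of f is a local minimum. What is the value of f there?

∂f/∂x = 8x - 4y - 5 = 0 and ∂f/∂y = -4x + 8y + 7 = 0, so (x, y) = (1/4, -3/4).
The Hessian has f_{xx} = 8, f_{yy} = 8, f_{xy} = -4, giving D = 48 > 0 with f_{xx} > 0, so the point is a local minimum.
f(1/4, -3/4) = -33/4.

-33/4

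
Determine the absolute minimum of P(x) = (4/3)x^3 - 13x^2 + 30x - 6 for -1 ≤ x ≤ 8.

-151/3

The derivative is 4x^2 - 26x + 30, which vanishes at x = 3/2 and x = 5.
Candidates: P(-1) = -151/3,  P(3/2) = 57/4,  P(5) = -43/3,  P(8) = 254/3.
The minimum over the interval is -151/3, attained at x = -1.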